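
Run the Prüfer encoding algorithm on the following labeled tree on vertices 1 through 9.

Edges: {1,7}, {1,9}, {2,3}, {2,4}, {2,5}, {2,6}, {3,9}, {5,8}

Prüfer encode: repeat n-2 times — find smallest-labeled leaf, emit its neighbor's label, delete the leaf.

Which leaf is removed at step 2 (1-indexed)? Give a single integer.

Answer: 6

Derivation:
Step 1: current leaves = {4,6,7,8}. Remove leaf 4 (neighbor: 2).
Step 2: current leaves = {6,7,8}. Remove leaf 6 (neighbor: 2).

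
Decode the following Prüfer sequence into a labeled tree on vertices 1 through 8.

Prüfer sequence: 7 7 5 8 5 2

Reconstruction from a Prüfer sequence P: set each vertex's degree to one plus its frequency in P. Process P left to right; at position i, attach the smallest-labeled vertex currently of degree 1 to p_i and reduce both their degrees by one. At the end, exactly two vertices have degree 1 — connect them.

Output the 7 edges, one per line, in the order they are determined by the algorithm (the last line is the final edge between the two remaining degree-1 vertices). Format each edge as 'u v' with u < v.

Initial degrees: {1:1, 2:2, 3:1, 4:1, 5:3, 6:1, 7:3, 8:2}
Step 1: smallest deg-1 vertex = 1, p_1 = 7. Add edge {1,7}. Now deg[1]=0, deg[7]=2.
Step 2: smallest deg-1 vertex = 3, p_2 = 7. Add edge {3,7}. Now deg[3]=0, deg[7]=1.
Step 3: smallest deg-1 vertex = 4, p_3 = 5. Add edge {4,5}. Now deg[4]=0, deg[5]=2.
Step 4: smallest deg-1 vertex = 6, p_4 = 8. Add edge {6,8}. Now deg[6]=0, deg[8]=1.
Step 5: smallest deg-1 vertex = 7, p_5 = 5. Add edge {5,7}. Now deg[7]=0, deg[5]=1.
Step 6: smallest deg-1 vertex = 5, p_6 = 2. Add edge {2,5}. Now deg[5]=0, deg[2]=1.
Final: two remaining deg-1 vertices are 2, 8. Add edge {2,8}.

Answer: 1 7
3 7
4 5
6 8
5 7
2 5
2 8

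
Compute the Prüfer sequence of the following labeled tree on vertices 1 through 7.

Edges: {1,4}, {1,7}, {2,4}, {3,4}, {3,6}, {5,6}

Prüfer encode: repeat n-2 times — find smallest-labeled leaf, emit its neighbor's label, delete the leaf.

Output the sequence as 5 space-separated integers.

Answer: 4 6 3 4 1

Derivation:
Step 1: leaves = {2,5,7}. Remove smallest leaf 2, emit neighbor 4.
Step 2: leaves = {5,7}. Remove smallest leaf 5, emit neighbor 6.
Step 3: leaves = {6,7}. Remove smallest leaf 6, emit neighbor 3.
Step 4: leaves = {3,7}. Remove smallest leaf 3, emit neighbor 4.
Step 5: leaves = {4,7}. Remove smallest leaf 4, emit neighbor 1.
Done: 2 vertices remain (1, 7). Sequence = [4 6 3 4 1]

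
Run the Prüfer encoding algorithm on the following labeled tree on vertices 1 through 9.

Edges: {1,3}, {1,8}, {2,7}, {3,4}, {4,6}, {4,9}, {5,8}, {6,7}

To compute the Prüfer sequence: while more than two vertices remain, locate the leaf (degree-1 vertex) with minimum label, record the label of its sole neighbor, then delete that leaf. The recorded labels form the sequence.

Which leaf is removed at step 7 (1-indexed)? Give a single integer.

Step 1: current leaves = {2,5,9}. Remove leaf 2 (neighbor: 7).
Step 2: current leaves = {5,7,9}. Remove leaf 5 (neighbor: 8).
Step 3: current leaves = {7,8,9}. Remove leaf 7 (neighbor: 6).
Step 4: current leaves = {6,8,9}. Remove leaf 6 (neighbor: 4).
Step 5: current leaves = {8,9}. Remove leaf 8 (neighbor: 1).
Step 6: current leaves = {1,9}. Remove leaf 1 (neighbor: 3).
Step 7: current leaves = {3,9}. Remove leaf 3 (neighbor: 4).

Answer: 3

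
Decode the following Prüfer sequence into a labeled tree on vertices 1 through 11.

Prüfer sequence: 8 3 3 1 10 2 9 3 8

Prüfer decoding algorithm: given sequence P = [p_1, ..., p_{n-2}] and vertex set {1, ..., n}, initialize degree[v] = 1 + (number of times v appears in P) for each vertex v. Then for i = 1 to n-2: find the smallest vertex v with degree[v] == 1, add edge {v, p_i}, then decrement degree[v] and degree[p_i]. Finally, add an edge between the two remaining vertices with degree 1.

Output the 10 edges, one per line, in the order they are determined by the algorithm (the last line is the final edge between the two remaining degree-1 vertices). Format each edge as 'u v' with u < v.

Answer: 4 8
3 5
3 6
1 7
1 10
2 10
2 9
3 9
3 8
8 11

Derivation:
Initial degrees: {1:2, 2:2, 3:4, 4:1, 5:1, 6:1, 7:1, 8:3, 9:2, 10:2, 11:1}
Step 1: smallest deg-1 vertex = 4, p_1 = 8. Add edge {4,8}. Now deg[4]=0, deg[8]=2.
Step 2: smallest deg-1 vertex = 5, p_2 = 3. Add edge {3,5}. Now deg[5]=0, deg[3]=3.
Step 3: smallest deg-1 vertex = 6, p_3 = 3. Add edge {3,6}. Now deg[6]=0, deg[3]=2.
Step 4: smallest deg-1 vertex = 7, p_4 = 1. Add edge {1,7}. Now deg[7]=0, deg[1]=1.
Step 5: smallest deg-1 vertex = 1, p_5 = 10. Add edge {1,10}. Now deg[1]=0, deg[10]=1.
Step 6: smallest deg-1 vertex = 10, p_6 = 2. Add edge {2,10}. Now deg[10]=0, deg[2]=1.
Step 7: smallest deg-1 vertex = 2, p_7 = 9. Add edge {2,9}. Now deg[2]=0, deg[9]=1.
Step 8: smallest deg-1 vertex = 9, p_8 = 3. Add edge {3,9}. Now deg[9]=0, deg[3]=1.
Step 9: smallest deg-1 vertex = 3, p_9 = 8. Add edge {3,8}. Now deg[3]=0, deg[8]=1.
Final: two remaining deg-1 vertices are 8, 11. Add edge {8,11}.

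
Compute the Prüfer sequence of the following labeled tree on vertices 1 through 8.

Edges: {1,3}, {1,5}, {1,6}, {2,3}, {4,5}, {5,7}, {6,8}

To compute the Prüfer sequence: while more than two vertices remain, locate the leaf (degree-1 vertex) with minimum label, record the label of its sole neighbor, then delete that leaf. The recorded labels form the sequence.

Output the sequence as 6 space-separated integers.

Answer: 3 1 5 5 1 6

Derivation:
Step 1: leaves = {2,4,7,8}. Remove smallest leaf 2, emit neighbor 3.
Step 2: leaves = {3,4,7,8}. Remove smallest leaf 3, emit neighbor 1.
Step 3: leaves = {4,7,8}. Remove smallest leaf 4, emit neighbor 5.
Step 4: leaves = {7,8}. Remove smallest leaf 7, emit neighbor 5.
Step 5: leaves = {5,8}. Remove smallest leaf 5, emit neighbor 1.
Step 6: leaves = {1,8}. Remove smallest leaf 1, emit neighbor 6.
Done: 2 vertices remain (6, 8). Sequence = [3 1 5 5 1 6]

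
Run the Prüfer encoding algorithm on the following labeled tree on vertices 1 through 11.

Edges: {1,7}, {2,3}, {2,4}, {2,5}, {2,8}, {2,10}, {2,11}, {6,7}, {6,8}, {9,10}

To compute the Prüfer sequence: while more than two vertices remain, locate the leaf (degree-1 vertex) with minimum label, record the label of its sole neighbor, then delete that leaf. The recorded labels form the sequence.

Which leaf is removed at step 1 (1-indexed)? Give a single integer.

Answer: 1

Derivation:
Step 1: current leaves = {1,3,4,5,9,11}. Remove leaf 1 (neighbor: 7).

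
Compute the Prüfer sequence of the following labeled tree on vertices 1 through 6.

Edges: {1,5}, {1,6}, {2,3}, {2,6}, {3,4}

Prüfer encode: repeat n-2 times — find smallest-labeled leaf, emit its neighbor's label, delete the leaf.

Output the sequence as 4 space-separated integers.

Answer: 3 2 6 1

Derivation:
Step 1: leaves = {4,5}. Remove smallest leaf 4, emit neighbor 3.
Step 2: leaves = {3,5}. Remove smallest leaf 3, emit neighbor 2.
Step 3: leaves = {2,5}. Remove smallest leaf 2, emit neighbor 6.
Step 4: leaves = {5,6}. Remove smallest leaf 5, emit neighbor 1.
Done: 2 vertices remain (1, 6). Sequence = [3 2 6 1]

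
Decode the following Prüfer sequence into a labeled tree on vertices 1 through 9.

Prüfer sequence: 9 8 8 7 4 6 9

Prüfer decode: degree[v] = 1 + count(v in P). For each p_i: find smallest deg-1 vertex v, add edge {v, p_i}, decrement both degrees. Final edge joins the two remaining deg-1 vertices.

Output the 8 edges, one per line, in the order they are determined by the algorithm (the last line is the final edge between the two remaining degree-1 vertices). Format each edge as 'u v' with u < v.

Initial degrees: {1:1, 2:1, 3:1, 4:2, 5:1, 6:2, 7:2, 8:3, 9:3}
Step 1: smallest deg-1 vertex = 1, p_1 = 9. Add edge {1,9}. Now deg[1]=0, deg[9]=2.
Step 2: smallest deg-1 vertex = 2, p_2 = 8. Add edge {2,8}. Now deg[2]=0, deg[8]=2.
Step 3: smallest deg-1 vertex = 3, p_3 = 8. Add edge {3,8}. Now deg[3]=0, deg[8]=1.
Step 4: smallest deg-1 vertex = 5, p_4 = 7. Add edge {5,7}. Now deg[5]=0, deg[7]=1.
Step 5: smallest deg-1 vertex = 7, p_5 = 4. Add edge {4,7}. Now deg[7]=0, deg[4]=1.
Step 6: smallest deg-1 vertex = 4, p_6 = 6. Add edge {4,6}. Now deg[4]=0, deg[6]=1.
Step 7: smallest deg-1 vertex = 6, p_7 = 9. Add edge {6,9}. Now deg[6]=0, deg[9]=1.
Final: two remaining deg-1 vertices are 8, 9. Add edge {8,9}.

Answer: 1 9
2 8
3 8
5 7
4 7
4 6
6 9
8 9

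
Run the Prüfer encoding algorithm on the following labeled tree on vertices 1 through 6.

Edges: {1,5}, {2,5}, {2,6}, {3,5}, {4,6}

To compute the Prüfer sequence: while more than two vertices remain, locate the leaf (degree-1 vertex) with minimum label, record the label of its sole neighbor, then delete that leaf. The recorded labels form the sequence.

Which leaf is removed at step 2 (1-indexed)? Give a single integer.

Step 1: current leaves = {1,3,4}. Remove leaf 1 (neighbor: 5).
Step 2: current leaves = {3,4}. Remove leaf 3 (neighbor: 5).

Answer: 3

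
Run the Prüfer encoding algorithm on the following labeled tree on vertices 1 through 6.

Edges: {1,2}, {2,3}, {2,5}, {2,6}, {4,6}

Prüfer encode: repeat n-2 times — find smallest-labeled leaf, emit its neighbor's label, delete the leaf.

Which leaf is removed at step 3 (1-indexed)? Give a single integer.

Answer: 4

Derivation:
Step 1: current leaves = {1,3,4,5}. Remove leaf 1 (neighbor: 2).
Step 2: current leaves = {3,4,5}. Remove leaf 3 (neighbor: 2).
Step 3: current leaves = {4,5}. Remove leaf 4 (neighbor: 6).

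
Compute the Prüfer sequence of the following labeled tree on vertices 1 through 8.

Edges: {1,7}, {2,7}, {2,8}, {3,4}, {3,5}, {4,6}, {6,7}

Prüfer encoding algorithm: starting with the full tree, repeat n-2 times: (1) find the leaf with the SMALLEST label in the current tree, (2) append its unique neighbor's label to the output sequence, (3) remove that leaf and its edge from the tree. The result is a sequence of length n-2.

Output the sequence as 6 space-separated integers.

Step 1: leaves = {1,5,8}. Remove smallest leaf 1, emit neighbor 7.
Step 2: leaves = {5,8}. Remove smallest leaf 5, emit neighbor 3.
Step 3: leaves = {3,8}. Remove smallest leaf 3, emit neighbor 4.
Step 4: leaves = {4,8}. Remove smallest leaf 4, emit neighbor 6.
Step 5: leaves = {6,8}. Remove smallest leaf 6, emit neighbor 7.
Step 6: leaves = {7,8}. Remove smallest leaf 7, emit neighbor 2.
Done: 2 vertices remain (2, 8). Sequence = [7 3 4 6 7 2]

Answer: 7 3 4 6 7 2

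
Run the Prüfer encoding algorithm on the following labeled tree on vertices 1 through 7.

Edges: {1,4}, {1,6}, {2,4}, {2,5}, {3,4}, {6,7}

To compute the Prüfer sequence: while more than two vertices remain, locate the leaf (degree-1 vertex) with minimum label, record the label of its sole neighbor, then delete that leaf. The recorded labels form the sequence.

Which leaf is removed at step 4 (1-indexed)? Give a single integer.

Step 1: current leaves = {3,5,7}. Remove leaf 3 (neighbor: 4).
Step 2: current leaves = {5,7}. Remove leaf 5 (neighbor: 2).
Step 3: current leaves = {2,7}. Remove leaf 2 (neighbor: 4).
Step 4: current leaves = {4,7}. Remove leaf 4 (neighbor: 1).

Answer: 4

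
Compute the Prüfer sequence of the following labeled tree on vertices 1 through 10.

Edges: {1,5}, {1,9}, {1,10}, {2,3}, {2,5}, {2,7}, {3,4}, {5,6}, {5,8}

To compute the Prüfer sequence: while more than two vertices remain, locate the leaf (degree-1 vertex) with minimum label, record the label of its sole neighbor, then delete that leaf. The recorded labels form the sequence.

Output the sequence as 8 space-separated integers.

Step 1: leaves = {4,6,7,8,9,10}. Remove smallest leaf 4, emit neighbor 3.
Step 2: leaves = {3,6,7,8,9,10}. Remove smallest leaf 3, emit neighbor 2.
Step 3: leaves = {6,7,8,9,10}. Remove smallest leaf 6, emit neighbor 5.
Step 4: leaves = {7,8,9,10}. Remove smallest leaf 7, emit neighbor 2.
Step 5: leaves = {2,8,9,10}. Remove smallest leaf 2, emit neighbor 5.
Step 6: leaves = {8,9,10}. Remove smallest leaf 8, emit neighbor 5.
Step 7: leaves = {5,9,10}. Remove smallest leaf 5, emit neighbor 1.
Step 8: leaves = {9,10}. Remove smallest leaf 9, emit neighbor 1.
Done: 2 vertices remain (1, 10). Sequence = [3 2 5 2 5 5 1 1]

Answer: 3 2 5 2 5 5 1 1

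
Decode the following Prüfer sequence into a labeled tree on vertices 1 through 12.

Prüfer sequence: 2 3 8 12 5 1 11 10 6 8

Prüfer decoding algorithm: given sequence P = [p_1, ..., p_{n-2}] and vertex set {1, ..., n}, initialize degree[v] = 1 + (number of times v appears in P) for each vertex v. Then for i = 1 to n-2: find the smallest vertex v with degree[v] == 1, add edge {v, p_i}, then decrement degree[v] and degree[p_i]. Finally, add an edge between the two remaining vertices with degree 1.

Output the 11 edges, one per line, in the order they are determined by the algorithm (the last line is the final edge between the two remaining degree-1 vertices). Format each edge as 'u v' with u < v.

Answer: 2 4
2 3
3 8
7 12
5 9
1 5
1 11
10 11
6 10
6 8
8 12

Derivation:
Initial degrees: {1:2, 2:2, 3:2, 4:1, 5:2, 6:2, 7:1, 8:3, 9:1, 10:2, 11:2, 12:2}
Step 1: smallest deg-1 vertex = 4, p_1 = 2. Add edge {2,4}. Now deg[4]=0, deg[2]=1.
Step 2: smallest deg-1 vertex = 2, p_2 = 3. Add edge {2,3}. Now deg[2]=0, deg[3]=1.
Step 3: smallest deg-1 vertex = 3, p_3 = 8. Add edge {3,8}. Now deg[3]=0, deg[8]=2.
Step 4: smallest deg-1 vertex = 7, p_4 = 12. Add edge {7,12}. Now deg[7]=0, deg[12]=1.
Step 5: smallest deg-1 vertex = 9, p_5 = 5. Add edge {5,9}. Now deg[9]=0, deg[5]=1.
Step 6: smallest deg-1 vertex = 5, p_6 = 1. Add edge {1,5}. Now deg[5]=0, deg[1]=1.
Step 7: smallest deg-1 vertex = 1, p_7 = 11. Add edge {1,11}. Now deg[1]=0, deg[11]=1.
Step 8: smallest deg-1 vertex = 11, p_8 = 10. Add edge {10,11}. Now deg[11]=0, deg[10]=1.
Step 9: smallest deg-1 vertex = 10, p_9 = 6. Add edge {6,10}. Now deg[10]=0, deg[6]=1.
Step 10: smallest deg-1 vertex = 6, p_10 = 8. Add edge {6,8}. Now deg[6]=0, deg[8]=1.
Final: two remaining deg-1 vertices are 8, 12. Add edge {8,12}.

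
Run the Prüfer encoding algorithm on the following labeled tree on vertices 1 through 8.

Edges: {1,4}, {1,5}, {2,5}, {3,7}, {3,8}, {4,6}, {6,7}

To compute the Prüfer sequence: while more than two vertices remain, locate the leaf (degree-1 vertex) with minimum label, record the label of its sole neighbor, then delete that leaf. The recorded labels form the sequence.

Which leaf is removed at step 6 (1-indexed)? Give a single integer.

Step 1: current leaves = {2,8}. Remove leaf 2 (neighbor: 5).
Step 2: current leaves = {5,8}. Remove leaf 5 (neighbor: 1).
Step 3: current leaves = {1,8}. Remove leaf 1 (neighbor: 4).
Step 4: current leaves = {4,8}. Remove leaf 4 (neighbor: 6).
Step 5: current leaves = {6,8}. Remove leaf 6 (neighbor: 7).
Step 6: current leaves = {7,8}. Remove leaf 7 (neighbor: 3).

Answer: 7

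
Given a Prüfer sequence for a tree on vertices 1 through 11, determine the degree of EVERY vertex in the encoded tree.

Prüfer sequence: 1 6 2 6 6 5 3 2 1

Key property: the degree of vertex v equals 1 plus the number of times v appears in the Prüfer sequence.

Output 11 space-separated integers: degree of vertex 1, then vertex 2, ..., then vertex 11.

p_1 = 1: count[1] becomes 1
p_2 = 6: count[6] becomes 1
p_3 = 2: count[2] becomes 1
p_4 = 6: count[6] becomes 2
p_5 = 6: count[6] becomes 3
p_6 = 5: count[5] becomes 1
p_7 = 3: count[3] becomes 1
p_8 = 2: count[2] becomes 2
p_9 = 1: count[1] becomes 2
Degrees (1 + count): deg[1]=1+2=3, deg[2]=1+2=3, deg[3]=1+1=2, deg[4]=1+0=1, deg[5]=1+1=2, deg[6]=1+3=4, deg[7]=1+0=1, deg[8]=1+0=1, deg[9]=1+0=1, deg[10]=1+0=1, deg[11]=1+0=1

Answer: 3 3 2 1 2 4 1 1 1 1 1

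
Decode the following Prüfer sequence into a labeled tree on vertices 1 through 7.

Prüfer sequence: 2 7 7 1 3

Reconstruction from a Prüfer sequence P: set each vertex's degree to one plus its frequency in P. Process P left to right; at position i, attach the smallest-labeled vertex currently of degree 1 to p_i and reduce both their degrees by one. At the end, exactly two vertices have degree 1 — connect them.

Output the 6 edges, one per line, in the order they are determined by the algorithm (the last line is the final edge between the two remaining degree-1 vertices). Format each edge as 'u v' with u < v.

Answer: 2 4
2 7
5 7
1 6
1 3
3 7

Derivation:
Initial degrees: {1:2, 2:2, 3:2, 4:1, 5:1, 6:1, 7:3}
Step 1: smallest deg-1 vertex = 4, p_1 = 2. Add edge {2,4}. Now deg[4]=0, deg[2]=1.
Step 2: smallest deg-1 vertex = 2, p_2 = 7. Add edge {2,7}. Now deg[2]=0, deg[7]=2.
Step 3: smallest deg-1 vertex = 5, p_3 = 7. Add edge {5,7}. Now deg[5]=0, deg[7]=1.
Step 4: smallest deg-1 vertex = 6, p_4 = 1. Add edge {1,6}. Now deg[6]=0, deg[1]=1.
Step 5: smallest deg-1 vertex = 1, p_5 = 3. Add edge {1,3}. Now deg[1]=0, deg[3]=1.
Final: two remaining deg-1 vertices are 3, 7. Add edge {3,7}.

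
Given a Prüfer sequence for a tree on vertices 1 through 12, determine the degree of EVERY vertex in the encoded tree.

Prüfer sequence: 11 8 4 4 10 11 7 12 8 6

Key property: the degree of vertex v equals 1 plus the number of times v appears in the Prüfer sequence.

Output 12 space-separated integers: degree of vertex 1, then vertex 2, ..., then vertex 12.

Answer: 1 1 1 3 1 2 2 3 1 2 3 2

Derivation:
p_1 = 11: count[11] becomes 1
p_2 = 8: count[8] becomes 1
p_3 = 4: count[4] becomes 1
p_4 = 4: count[4] becomes 2
p_5 = 10: count[10] becomes 1
p_6 = 11: count[11] becomes 2
p_7 = 7: count[7] becomes 1
p_8 = 12: count[12] becomes 1
p_9 = 8: count[8] becomes 2
p_10 = 6: count[6] becomes 1
Degrees (1 + count): deg[1]=1+0=1, deg[2]=1+0=1, deg[3]=1+0=1, deg[4]=1+2=3, deg[5]=1+0=1, deg[6]=1+1=2, deg[7]=1+1=2, deg[8]=1+2=3, deg[9]=1+0=1, deg[10]=1+1=2, deg[11]=1+2=3, deg[12]=1+1=2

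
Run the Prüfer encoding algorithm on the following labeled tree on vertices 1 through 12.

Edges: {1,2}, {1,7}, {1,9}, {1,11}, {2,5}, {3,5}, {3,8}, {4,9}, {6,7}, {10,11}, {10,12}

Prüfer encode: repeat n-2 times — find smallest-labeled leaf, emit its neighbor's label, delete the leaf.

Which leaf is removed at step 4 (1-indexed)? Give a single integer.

Step 1: current leaves = {4,6,8,12}. Remove leaf 4 (neighbor: 9).
Step 2: current leaves = {6,8,9,12}. Remove leaf 6 (neighbor: 7).
Step 3: current leaves = {7,8,9,12}. Remove leaf 7 (neighbor: 1).
Step 4: current leaves = {8,9,12}. Remove leaf 8 (neighbor: 3).

Answer: 8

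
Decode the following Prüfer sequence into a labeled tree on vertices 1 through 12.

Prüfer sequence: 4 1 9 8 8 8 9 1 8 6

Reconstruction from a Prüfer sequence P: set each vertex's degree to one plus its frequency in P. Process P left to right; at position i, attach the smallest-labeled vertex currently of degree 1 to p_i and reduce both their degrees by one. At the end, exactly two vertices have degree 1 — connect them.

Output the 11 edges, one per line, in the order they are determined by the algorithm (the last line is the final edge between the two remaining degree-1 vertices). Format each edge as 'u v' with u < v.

Answer: 2 4
1 3
4 9
5 8
7 8
8 10
9 11
1 9
1 8
6 8
6 12

Derivation:
Initial degrees: {1:3, 2:1, 3:1, 4:2, 5:1, 6:2, 7:1, 8:5, 9:3, 10:1, 11:1, 12:1}
Step 1: smallest deg-1 vertex = 2, p_1 = 4. Add edge {2,4}. Now deg[2]=0, deg[4]=1.
Step 2: smallest deg-1 vertex = 3, p_2 = 1. Add edge {1,3}. Now deg[3]=0, deg[1]=2.
Step 3: smallest deg-1 vertex = 4, p_3 = 9. Add edge {4,9}. Now deg[4]=0, deg[9]=2.
Step 4: smallest deg-1 vertex = 5, p_4 = 8. Add edge {5,8}. Now deg[5]=0, deg[8]=4.
Step 5: smallest deg-1 vertex = 7, p_5 = 8. Add edge {7,8}. Now deg[7]=0, deg[8]=3.
Step 6: smallest deg-1 vertex = 10, p_6 = 8. Add edge {8,10}. Now deg[10]=0, deg[8]=2.
Step 7: smallest deg-1 vertex = 11, p_7 = 9. Add edge {9,11}. Now deg[11]=0, deg[9]=1.
Step 8: smallest deg-1 vertex = 9, p_8 = 1. Add edge {1,9}. Now deg[9]=0, deg[1]=1.
Step 9: smallest deg-1 vertex = 1, p_9 = 8. Add edge {1,8}. Now deg[1]=0, deg[8]=1.
Step 10: smallest deg-1 vertex = 8, p_10 = 6. Add edge {6,8}. Now deg[8]=0, deg[6]=1.
Final: two remaining deg-1 vertices are 6, 12. Add edge {6,12}.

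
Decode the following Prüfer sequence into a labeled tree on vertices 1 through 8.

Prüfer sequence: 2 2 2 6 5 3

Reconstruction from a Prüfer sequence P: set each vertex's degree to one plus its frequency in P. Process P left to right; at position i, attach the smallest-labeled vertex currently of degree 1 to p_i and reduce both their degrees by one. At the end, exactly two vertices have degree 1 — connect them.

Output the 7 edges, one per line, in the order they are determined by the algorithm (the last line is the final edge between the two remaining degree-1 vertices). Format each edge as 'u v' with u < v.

Initial degrees: {1:1, 2:4, 3:2, 4:1, 5:2, 6:2, 7:1, 8:1}
Step 1: smallest deg-1 vertex = 1, p_1 = 2. Add edge {1,2}. Now deg[1]=0, deg[2]=3.
Step 2: smallest deg-1 vertex = 4, p_2 = 2. Add edge {2,4}. Now deg[4]=0, deg[2]=2.
Step 3: smallest deg-1 vertex = 7, p_3 = 2. Add edge {2,7}. Now deg[7]=0, deg[2]=1.
Step 4: smallest deg-1 vertex = 2, p_4 = 6. Add edge {2,6}. Now deg[2]=0, deg[6]=1.
Step 5: smallest deg-1 vertex = 6, p_5 = 5. Add edge {5,6}. Now deg[6]=0, deg[5]=1.
Step 6: smallest deg-1 vertex = 5, p_6 = 3. Add edge {3,5}. Now deg[5]=0, deg[3]=1.
Final: two remaining deg-1 vertices are 3, 8. Add edge {3,8}.

Answer: 1 2
2 4
2 7
2 6
5 6
3 5
3 8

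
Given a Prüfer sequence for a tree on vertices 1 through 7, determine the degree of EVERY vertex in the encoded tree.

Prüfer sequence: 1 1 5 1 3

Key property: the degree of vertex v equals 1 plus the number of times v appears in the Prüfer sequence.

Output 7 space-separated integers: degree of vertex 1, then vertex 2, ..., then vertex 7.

Answer: 4 1 2 1 2 1 1

Derivation:
p_1 = 1: count[1] becomes 1
p_2 = 1: count[1] becomes 2
p_3 = 5: count[5] becomes 1
p_4 = 1: count[1] becomes 3
p_5 = 3: count[3] becomes 1
Degrees (1 + count): deg[1]=1+3=4, deg[2]=1+0=1, deg[3]=1+1=2, deg[4]=1+0=1, deg[5]=1+1=2, deg[6]=1+0=1, deg[7]=1+0=1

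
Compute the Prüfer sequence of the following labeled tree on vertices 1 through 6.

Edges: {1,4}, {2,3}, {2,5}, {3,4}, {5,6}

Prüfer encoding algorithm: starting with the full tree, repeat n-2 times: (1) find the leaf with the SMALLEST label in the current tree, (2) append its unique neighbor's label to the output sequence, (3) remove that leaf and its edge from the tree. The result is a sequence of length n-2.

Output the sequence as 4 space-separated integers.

Step 1: leaves = {1,6}. Remove smallest leaf 1, emit neighbor 4.
Step 2: leaves = {4,6}. Remove smallest leaf 4, emit neighbor 3.
Step 3: leaves = {3,6}. Remove smallest leaf 3, emit neighbor 2.
Step 4: leaves = {2,6}. Remove smallest leaf 2, emit neighbor 5.
Done: 2 vertices remain (5, 6). Sequence = [4 3 2 5]

Answer: 4 3 2 5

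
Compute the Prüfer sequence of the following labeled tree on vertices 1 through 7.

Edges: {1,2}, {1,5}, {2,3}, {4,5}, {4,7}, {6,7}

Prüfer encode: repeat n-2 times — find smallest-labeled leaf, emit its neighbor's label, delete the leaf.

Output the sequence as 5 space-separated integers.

Answer: 2 1 5 4 7

Derivation:
Step 1: leaves = {3,6}. Remove smallest leaf 3, emit neighbor 2.
Step 2: leaves = {2,6}. Remove smallest leaf 2, emit neighbor 1.
Step 3: leaves = {1,6}. Remove smallest leaf 1, emit neighbor 5.
Step 4: leaves = {5,6}. Remove smallest leaf 5, emit neighbor 4.
Step 5: leaves = {4,6}. Remove smallest leaf 4, emit neighbor 7.
Done: 2 vertices remain (6, 7). Sequence = [2 1 5 4 7]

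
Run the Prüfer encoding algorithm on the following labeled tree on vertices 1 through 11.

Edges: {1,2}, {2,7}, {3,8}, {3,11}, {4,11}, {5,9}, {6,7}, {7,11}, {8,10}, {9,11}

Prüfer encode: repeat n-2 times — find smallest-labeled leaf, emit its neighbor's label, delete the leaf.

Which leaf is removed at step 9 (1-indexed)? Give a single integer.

Step 1: current leaves = {1,4,5,6,10}. Remove leaf 1 (neighbor: 2).
Step 2: current leaves = {2,4,5,6,10}. Remove leaf 2 (neighbor: 7).
Step 3: current leaves = {4,5,6,10}. Remove leaf 4 (neighbor: 11).
Step 4: current leaves = {5,6,10}. Remove leaf 5 (neighbor: 9).
Step 5: current leaves = {6,9,10}. Remove leaf 6 (neighbor: 7).
Step 6: current leaves = {7,9,10}. Remove leaf 7 (neighbor: 11).
Step 7: current leaves = {9,10}. Remove leaf 9 (neighbor: 11).
Step 8: current leaves = {10,11}. Remove leaf 10 (neighbor: 8).
Step 9: current leaves = {8,11}. Remove leaf 8 (neighbor: 3).

Answer: 8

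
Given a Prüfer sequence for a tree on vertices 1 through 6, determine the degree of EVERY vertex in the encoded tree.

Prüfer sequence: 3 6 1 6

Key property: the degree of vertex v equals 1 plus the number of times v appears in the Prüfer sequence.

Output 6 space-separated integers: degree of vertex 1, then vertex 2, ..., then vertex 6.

Answer: 2 1 2 1 1 3

Derivation:
p_1 = 3: count[3] becomes 1
p_2 = 6: count[6] becomes 1
p_3 = 1: count[1] becomes 1
p_4 = 6: count[6] becomes 2
Degrees (1 + count): deg[1]=1+1=2, deg[2]=1+0=1, deg[3]=1+1=2, deg[4]=1+0=1, deg[5]=1+0=1, deg[6]=1+2=3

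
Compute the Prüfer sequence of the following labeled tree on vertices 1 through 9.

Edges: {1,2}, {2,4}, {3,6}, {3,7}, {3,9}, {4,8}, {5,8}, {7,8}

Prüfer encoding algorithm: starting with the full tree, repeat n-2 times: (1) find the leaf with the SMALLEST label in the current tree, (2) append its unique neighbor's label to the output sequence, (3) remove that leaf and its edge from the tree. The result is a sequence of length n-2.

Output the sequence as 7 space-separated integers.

Step 1: leaves = {1,5,6,9}. Remove smallest leaf 1, emit neighbor 2.
Step 2: leaves = {2,5,6,9}. Remove smallest leaf 2, emit neighbor 4.
Step 3: leaves = {4,5,6,9}. Remove smallest leaf 4, emit neighbor 8.
Step 4: leaves = {5,6,9}. Remove smallest leaf 5, emit neighbor 8.
Step 5: leaves = {6,8,9}. Remove smallest leaf 6, emit neighbor 3.
Step 6: leaves = {8,9}. Remove smallest leaf 8, emit neighbor 7.
Step 7: leaves = {7,9}. Remove smallest leaf 7, emit neighbor 3.
Done: 2 vertices remain (3, 9). Sequence = [2 4 8 8 3 7 3]

Answer: 2 4 8 8 3 7 3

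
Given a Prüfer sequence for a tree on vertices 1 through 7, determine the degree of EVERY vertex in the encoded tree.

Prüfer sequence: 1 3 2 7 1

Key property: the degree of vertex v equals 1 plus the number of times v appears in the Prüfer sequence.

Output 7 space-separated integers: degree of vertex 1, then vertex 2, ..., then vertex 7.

Answer: 3 2 2 1 1 1 2

Derivation:
p_1 = 1: count[1] becomes 1
p_2 = 3: count[3] becomes 1
p_3 = 2: count[2] becomes 1
p_4 = 7: count[7] becomes 1
p_5 = 1: count[1] becomes 2
Degrees (1 + count): deg[1]=1+2=3, deg[2]=1+1=2, deg[3]=1+1=2, deg[4]=1+0=1, deg[5]=1+0=1, deg[6]=1+0=1, deg[7]=1+1=2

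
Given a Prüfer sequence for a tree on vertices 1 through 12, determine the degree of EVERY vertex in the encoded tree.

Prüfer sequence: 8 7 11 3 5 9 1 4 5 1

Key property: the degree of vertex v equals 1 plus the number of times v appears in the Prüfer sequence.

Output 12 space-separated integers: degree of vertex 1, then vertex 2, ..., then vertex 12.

p_1 = 8: count[8] becomes 1
p_2 = 7: count[7] becomes 1
p_3 = 11: count[11] becomes 1
p_4 = 3: count[3] becomes 1
p_5 = 5: count[5] becomes 1
p_6 = 9: count[9] becomes 1
p_7 = 1: count[1] becomes 1
p_8 = 4: count[4] becomes 1
p_9 = 5: count[5] becomes 2
p_10 = 1: count[1] becomes 2
Degrees (1 + count): deg[1]=1+2=3, deg[2]=1+0=1, deg[3]=1+1=2, deg[4]=1+1=2, deg[5]=1+2=3, deg[6]=1+0=1, deg[7]=1+1=2, deg[8]=1+1=2, deg[9]=1+1=2, deg[10]=1+0=1, deg[11]=1+1=2, deg[12]=1+0=1

Answer: 3 1 2 2 3 1 2 2 2 1 2 1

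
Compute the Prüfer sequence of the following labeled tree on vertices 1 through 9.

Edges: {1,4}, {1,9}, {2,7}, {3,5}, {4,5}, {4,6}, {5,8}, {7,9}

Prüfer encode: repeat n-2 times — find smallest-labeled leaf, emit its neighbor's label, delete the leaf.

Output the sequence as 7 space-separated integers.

Step 1: leaves = {2,3,6,8}. Remove smallest leaf 2, emit neighbor 7.
Step 2: leaves = {3,6,7,8}. Remove smallest leaf 3, emit neighbor 5.
Step 3: leaves = {6,7,8}. Remove smallest leaf 6, emit neighbor 4.
Step 4: leaves = {7,8}. Remove smallest leaf 7, emit neighbor 9.
Step 5: leaves = {8,9}. Remove smallest leaf 8, emit neighbor 5.
Step 6: leaves = {5,9}. Remove smallest leaf 5, emit neighbor 4.
Step 7: leaves = {4,9}. Remove smallest leaf 4, emit neighbor 1.
Done: 2 vertices remain (1, 9). Sequence = [7 5 4 9 5 4 1]

Answer: 7 5 4 9 5 4 1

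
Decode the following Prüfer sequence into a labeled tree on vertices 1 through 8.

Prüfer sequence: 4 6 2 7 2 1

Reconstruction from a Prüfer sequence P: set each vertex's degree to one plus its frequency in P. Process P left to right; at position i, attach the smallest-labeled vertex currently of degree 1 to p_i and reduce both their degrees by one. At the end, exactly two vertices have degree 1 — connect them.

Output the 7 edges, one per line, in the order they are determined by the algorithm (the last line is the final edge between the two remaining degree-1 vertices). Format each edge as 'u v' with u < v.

Initial degrees: {1:2, 2:3, 3:1, 4:2, 5:1, 6:2, 7:2, 8:1}
Step 1: smallest deg-1 vertex = 3, p_1 = 4. Add edge {3,4}. Now deg[3]=0, deg[4]=1.
Step 2: smallest deg-1 vertex = 4, p_2 = 6. Add edge {4,6}. Now deg[4]=0, deg[6]=1.
Step 3: smallest deg-1 vertex = 5, p_3 = 2. Add edge {2,5}. Now deg[5]=0, deg[2]=2.
Step 4: smallest deg-1 vertex = 6, p_4 = 7. Add edge {6,7}. Now deg[6]=0, deg[7]=1.
Step 5: smallest deg-1 vertex = 7, p_5 = 2. Add edge {2,7}. Now deg[7]=0, deg[2]=1.
Step 6: smallest deg-1 vertex = 2, p_6 = 1. Add edge {1,2}. Now deg[2]=0, deg[1]=1.
Final: two remaining deg-1 vertices are 1, 8. Add edge {1,8}.

Answer: 3 4
4 6
2 5
6 7
2 7
1 2
1 8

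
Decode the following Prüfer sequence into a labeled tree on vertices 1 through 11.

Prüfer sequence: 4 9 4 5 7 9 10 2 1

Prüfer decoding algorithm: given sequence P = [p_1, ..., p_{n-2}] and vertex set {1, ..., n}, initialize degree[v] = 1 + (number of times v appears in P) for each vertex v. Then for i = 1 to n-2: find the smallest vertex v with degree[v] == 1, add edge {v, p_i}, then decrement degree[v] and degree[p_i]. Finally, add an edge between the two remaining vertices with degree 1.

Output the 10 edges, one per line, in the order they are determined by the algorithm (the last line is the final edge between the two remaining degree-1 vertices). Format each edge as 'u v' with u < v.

Answer: 3 4
6 9
4 8
4 5
5 7
7 9
9 10
2 10
1 2
1 11

Derivation:
Initial degrees: {1:2, 2:2, 3:1, 4:3, 5:2, 6:1, 7:2, 8:1, 9:3, 10:2, 11:1}
Step 1: smallest deg-1 vertex = 3, p_1 = 4. Add edge {3,4}. Now deg[3]=0, deg[4]=2.
Step 2: smallest deg-1 vertex = 6, p_2 = 9. Add edge {6,9}. Now deg[6]=0, deg[9]=2.
Step 3: smallest deg-1 vertex = 8, p_3 = 4. Add edge {4,8}. Now deg[8]=0, deg[4]=1.
Step 4: smallest deg-1 vertex = 4, p_4 = 5. Add edge {4,5}. Now deg[4]=0, deg[5]=1.
Step 5: smallest deg-1 vertex = 5, p_5 = 7. Add edge {5,7}. Now deg[5]=0, deg[7]=1.
Step 6: smallest deg-1 vertex = 7, p_6 = 9. Add edge {7,9}. Now deg[7]=0, deg[9]=1.
Step 7: smallest deg-1 vertex = 9, p_7 = 10. Add edge {9,10}. Now deg[9]=0, deg[10]=1.
Step 8: smallest deg-1 vertex = 10, p_8 = 2. Add edge {2,10}. Now deg[10]=0, deg[2]=1.
Step 9: smallest deg-1 vertex = 2, p_9 = 1. Add edge {1,2}. Now deg[2]=0, deg[1]=1.
Final: two remaining deg-1 vertices are 1, 11. Add edge {1,11}.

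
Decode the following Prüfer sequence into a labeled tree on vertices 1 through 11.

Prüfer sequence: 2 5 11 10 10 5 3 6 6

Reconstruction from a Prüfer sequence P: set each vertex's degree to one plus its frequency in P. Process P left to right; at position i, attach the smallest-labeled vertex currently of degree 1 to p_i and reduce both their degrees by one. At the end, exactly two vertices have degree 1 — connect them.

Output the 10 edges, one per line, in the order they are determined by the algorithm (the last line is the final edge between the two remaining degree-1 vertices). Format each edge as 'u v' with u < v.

Initial degrees: {1:1, 2:2, 3:2, 4:1, 5:3, 6:3, 7:1, 8:1, 9:1, 10:3, 11:2}
Step 1: smallest deg-1 vertex = 1, p_1 = 2. Add edge {1,2}. Now deg[1]=0, deg[2]=1.
Step 2: smallest deg-1 vertex = 2, p_2 = 5. Add edge {2,5}. Now deg[2]=0, deg[5]=2.
Step 3: smallest deg-1 vertex = 4, p_3 = 11. Add edge {4,11}. Now deg[4]=0, deg[11]=1.
Step 4: smallest deg-1 vertex = 7, p_4 = 10. Add edge {7,10}. Now deg[7]=0, deg[10]=2.
Step 5: smallest deg-1 vertex = 8, p_5 = 10. Add edge {8,10}. Now deg[8]=0, deg[10]=1.
Step 6: smallest deg-1 vertex = 9, p_6 = 5. Add edge {5,9}. Now deg[9]=0, deg[5]=1.
Step 7: smallest deg-1 vertex = 5, p_7 = 3. Add edge {3,5}. Now deg[5]=0, deg[3]=1.
Step 8: smallest deg-1 vertex = 3, p_8 = 6. Add edge {3,6}. Now deg[3]=0, deg[6]=2.
Step 9: smallest deg-1 vertex = 10, p_9 = 6. Add edge {6,10}. Now deg[10]=0, deg[6]=1.
Final: two remaining deg-1 vertices are 6, 11. Add edge {6,11}.

Answer: 1 2
2 5
4 11
7 10
8 10
5 9
3 5
3 6
6 10
6 11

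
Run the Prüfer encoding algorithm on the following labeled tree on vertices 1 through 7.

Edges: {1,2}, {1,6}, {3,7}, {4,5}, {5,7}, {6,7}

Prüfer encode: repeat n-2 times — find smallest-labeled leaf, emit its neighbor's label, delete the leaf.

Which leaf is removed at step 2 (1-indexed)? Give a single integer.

Step 1: current leaves = {2,3,4}. Remove leaf 2 (neighbor: 1).
Step 2: current leaves = {1,3,4}. Remove leaf 1 (neighbor: 6).

Answer: 1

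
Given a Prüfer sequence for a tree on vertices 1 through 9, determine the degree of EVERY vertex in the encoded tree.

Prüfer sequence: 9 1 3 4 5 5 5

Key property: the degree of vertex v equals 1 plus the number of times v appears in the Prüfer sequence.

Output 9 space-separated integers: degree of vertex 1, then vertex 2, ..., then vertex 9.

Answer: 2 1 2 2 4 1 1 1 2

Derivation:
p_1 = 9: count[9] becomes 1
p_2 = 1: count[1] becomes 1
p_3 = 3: count[3] becomes 1
p_4 = 4: count[4] becomes 1
p_5 = 5: count[5] becomes 1
p_6 = 5: count[5] becomes 2
p_7 = 5: count[5] becomes 3
Degrees (1 + count): deg[1]=1+1=2, deg[2]=1+0=1, deg[3]=1+1=2, deg[4]=1+1=2, deg[5]=1+3=4, deg[6]=1+0=1, deg[7]=1+0=1, deg[8]=1+0=1, deg[9]=1+1=2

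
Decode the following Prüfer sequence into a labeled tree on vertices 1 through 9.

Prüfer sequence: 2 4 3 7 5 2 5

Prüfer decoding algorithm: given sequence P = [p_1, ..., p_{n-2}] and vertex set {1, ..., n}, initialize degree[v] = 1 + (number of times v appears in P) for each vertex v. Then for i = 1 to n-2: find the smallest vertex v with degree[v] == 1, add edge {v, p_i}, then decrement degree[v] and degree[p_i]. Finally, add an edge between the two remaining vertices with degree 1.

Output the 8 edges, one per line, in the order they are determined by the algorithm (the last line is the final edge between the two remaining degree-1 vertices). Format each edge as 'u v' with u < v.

Initial degrees: {1:1, 2:3, 3:2, 4:2, 5:3, 6:1, 7:2, 8:1, 9:1}
Step 1: smallest deg-1 vertex = 1, p_1 = 2. Add edge {1,2}. Now deg[1]=0, deg[2]=2.
Step 2: smallest deg-1 vertex = 6, p_2 = 4. Add edge {4,6}. Now deg[6]=0, deg[4]=1.
Step 3: smallest deg-1 vertex = 4, p_3 = 3. Add edge {3,4}. Now deg[4]=0, deg[3]=1.
Step 4: smallest deg-1 vertex = 3, p_4 = 7. Add edge {3,7}. Now deg[3]=0, deg[7]=1.
Step 5: smallest deg-1 vertex = 7, p_5 = 5. Add edge {5,7}. Now deg[7]=0, deg[5]=2.
Step 6: smallest deg-1 vertex = 8, p_6 = 2. Add edge {2,8}. Now deg[8]=0, deg[2]=1.
Step 7: smallest deg-1 vertex = 2, p_7 = 5. Add edge {2,5}. Now deg[2]=0, deg[5]=1.
Final: two remaining deg-1 vertices are 5, 9. Add edge {5,9}.

Answer: 1 2
4 6
3 4
3 7
5 7
2 8
2 5
5 9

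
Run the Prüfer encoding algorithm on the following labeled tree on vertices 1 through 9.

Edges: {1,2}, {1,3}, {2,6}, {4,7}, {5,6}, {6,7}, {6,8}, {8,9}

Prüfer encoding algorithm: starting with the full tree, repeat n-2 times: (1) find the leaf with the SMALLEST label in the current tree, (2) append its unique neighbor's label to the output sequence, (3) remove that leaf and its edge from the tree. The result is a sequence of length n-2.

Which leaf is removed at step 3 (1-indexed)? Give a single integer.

Step 1: current leaves = {3,4,5,9}. Remove leaf 3 (neighbor: 1).
Step 2: current leaves = {1,4,5,9}. Remove leaf 1 (neighbor: 2).
Step 3: current leaves = {2,4,5,9}. Remove leaf 2 (neighbor: 6).

Answer: 2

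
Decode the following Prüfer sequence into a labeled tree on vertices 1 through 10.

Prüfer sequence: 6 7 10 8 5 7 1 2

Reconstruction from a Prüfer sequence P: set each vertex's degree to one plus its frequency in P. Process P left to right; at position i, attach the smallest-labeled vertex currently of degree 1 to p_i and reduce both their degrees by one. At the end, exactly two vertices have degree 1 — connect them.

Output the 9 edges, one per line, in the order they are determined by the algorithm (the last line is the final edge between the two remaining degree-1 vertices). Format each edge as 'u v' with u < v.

Answer: 3 6
4 7
6 10
8 9
5 8
5 7
1 7
1 2
2 10

Derivation:
Initial degrees: {1:2, 2:2, 3:1, 4:1, 5:2, 6:2, 7:3, 8:2, 9:1, 10:2}
Step 1: smallest deg-1 vertex = 3, p_1 = 6. Add edge {3,6}. Now deg[3]=0, deg[6]=1.
Step 2: smallest deg-1 vertex = 4, p_2 = 7. Add edge {4,7}. Now deg[4]=0, deg[7]=2.
Step 3: smallest deg-1 vertex = 6, p_3 = 10. Add edge {6,10}. Now deg[6]=0, deg[10]=1.
Step 4: smallest deg-1 vertex = 9, p_4 = 8. Add edge {8,9}. Now deg[9]=0, deg[8]=1.
Step 5: smallest deg-1 vertex = 8, p_5 = 5. Add edge {5,8}. Now deg[8]=0, deg[5]=1.
Step 6: smallest deg-1 vertex = 5, p_6 = 7. Add edge {5,7}. Now deg[5]=0, deg[7]=1.
Step 7: smallest deg-1 vertex = 7, p_7 = 1. Add edge {1,7}. Now deg[7]=0, deg[1]=1.
Step 8: smallest deg-1 vertex = 1, p_8 = 2. Add edge {1,2}. Now deg[1]=0, deg[2]=1.
Final: two remaining deg-1 vertices are 2, 10. Add edge {2,10}.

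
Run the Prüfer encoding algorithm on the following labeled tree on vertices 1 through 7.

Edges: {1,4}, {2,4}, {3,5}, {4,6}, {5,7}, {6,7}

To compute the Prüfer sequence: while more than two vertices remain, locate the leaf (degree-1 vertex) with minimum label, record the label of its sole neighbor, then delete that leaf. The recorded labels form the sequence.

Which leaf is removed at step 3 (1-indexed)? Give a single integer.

Step 1: current leaves = {1,2,3}. Remove leaf 1 (neighbor: 4).
Step 2: current leaves = {2,3}. Remove leaf 2 (neighbor: 4).
Step 3: current leaves = {3,4}. Remove leaf 3 (neighbor: 5).

Answer: 3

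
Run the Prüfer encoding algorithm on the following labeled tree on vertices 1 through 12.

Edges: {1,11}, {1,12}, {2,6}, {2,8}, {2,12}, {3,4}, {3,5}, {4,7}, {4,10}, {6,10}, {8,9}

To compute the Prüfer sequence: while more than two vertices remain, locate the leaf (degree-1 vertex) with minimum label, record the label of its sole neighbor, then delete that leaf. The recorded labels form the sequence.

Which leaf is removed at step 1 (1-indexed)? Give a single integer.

Answer: 5

Derivation:
Step 1: current leaves = {5,7,9,11}. Remove leaf 5 (neighbor: 3).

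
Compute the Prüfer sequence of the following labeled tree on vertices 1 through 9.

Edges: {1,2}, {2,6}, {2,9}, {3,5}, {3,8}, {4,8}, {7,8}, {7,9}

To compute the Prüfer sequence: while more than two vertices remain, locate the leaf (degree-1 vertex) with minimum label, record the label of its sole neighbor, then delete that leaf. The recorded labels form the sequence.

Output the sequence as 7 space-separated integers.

Answer: 2 8 3 8 2 9 7

Derivation:
Step 1: leaves = {1,4,5,6}. Remove smallest leaf 1, emit neighbor 2.
Step 2: leaves = {4,5,6}. Remove smallest leaf 4, emit neighbor 8.
Step 3: leaves = {5,6}. Remove smallest leaf 5, emit neighbor 3.
Step 4: leaves = {3,6}. Remove smallest leaf 3, emit neighbor 8.
Step 5: leaves = {6,8}. Remove smallest leaf 6, emit neighbor 2.
Step 6: leaves = {2,8}. Remove smallest leaf 2, emit neighbor 9.
Step 7: leaves = {8,9}. Remove smallest leaf 8, emit neighbor 7.
Done: 2 vertices remain (7, 9). Sequence = [2 8 3 8 2 9 7]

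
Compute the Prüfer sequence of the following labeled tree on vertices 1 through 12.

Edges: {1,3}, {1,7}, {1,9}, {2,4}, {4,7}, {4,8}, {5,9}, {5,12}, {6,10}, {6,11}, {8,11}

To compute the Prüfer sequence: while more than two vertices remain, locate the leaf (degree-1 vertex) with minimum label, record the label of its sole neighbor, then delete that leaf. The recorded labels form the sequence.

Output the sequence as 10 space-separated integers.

Step 1: leaves = {2,3,10,12}. Remove smallest leaf 2, emit neighbor 4.
Step 2: leaves = {3,10,12}. Remove smallest leaf 3, emit neighbor 1.
Step 3: leaves = {10,12}. Remove smallest leaf 10, emit neighbor 6.
Step 4: leaves = {6,12}. Remove smallest leaf 6, emit neighbor 11.
Step 5: leaves = {11,12}. Remove smallest leaf 11, emit neighbor 8.
Step 6: leaves = {8,12}. Remove smallest leaf 8, emit neighbor 4.
Step 7: leaves = {4,12}. Remove smallest leaf 4, emit neighbor 7.
Step 8: leaves = {7,12}. Remove smallest leaf 7, emit neighbor 1.
Step 9: leaves = {1,12}. Remove smallest leaf 1, emit neighbor 9.
Step 10: leaves = {9,12}. Remove smallest leaf 9, emit neighbor 5.
Done: 2 vertices remain (5, 12). Sequence = [4 1 6 11 8 4 7 1 9 5]

Answer: 4 1 6 11 8 4 7 1 9 5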